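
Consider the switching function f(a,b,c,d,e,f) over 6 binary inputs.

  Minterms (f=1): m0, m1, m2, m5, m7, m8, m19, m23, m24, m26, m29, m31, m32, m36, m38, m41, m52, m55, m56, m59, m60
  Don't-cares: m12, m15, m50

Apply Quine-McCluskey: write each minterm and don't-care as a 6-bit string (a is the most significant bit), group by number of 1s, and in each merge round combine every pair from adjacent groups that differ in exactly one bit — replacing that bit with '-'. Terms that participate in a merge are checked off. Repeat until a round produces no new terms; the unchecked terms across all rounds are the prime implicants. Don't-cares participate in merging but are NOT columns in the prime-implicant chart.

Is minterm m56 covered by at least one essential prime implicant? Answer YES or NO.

NO

size-2^0 implicants → 000000(✓)  000001(✓)  000010(✓)  000101(✓)  000111(✓)  001000(✓)  001100(✓)  001111(✓)  010011(✓)  010111(✓)  011000(✓)  011010(✓)  011101(✓)  011111(✓)  100000(✓)  100100(✓)  100110(✓)  101001  110010  110100(✓)  110111(✓)  111000(✓)  111011  111100(✓)
size-2^1 implicants → -00000  -10111  -11000  0-0111(✓)  0-1000  0-1111(✓)  00-000  00-111(✓)  000-01  0000-0  00000-  0001-1  001-00  01-111(✓)  010-11  0110-0  0111-1  1-0100  100-00  1001-0  11-100  111-00
size-2^2 implicants → 0--111
Unchecked terms (primes): -00000, -10111, -11000, 0--111, 0-1000, 00-000, 000-01, 0000-0, 00000-, 0001-1, 001-00, 010-11, 0110-0, 0111-1, 1-0100, 100-00, 1001-0, 101001, 11-100, 110010, 111-00, 111011
Minterm coverage:
  m0 ⊆ -00000,00-000,0000-0,00000-
  m1 ⊆ 000-01,00000-
  m2 ⊆ 0000-0 [E]
  m5 ⊆ 000-01,0001-1
  m7 ⊆ 0--111,0001-1
  m8 ⊆ 0-1000,00-000,001-00
  m19 ⊆ 010-11 [E]
  m23 ⊆ -10111,0--111,010-11
  m24 ⊆ -11000,0-1000,0110-0
  m26 ⊆ 0110-0 [E]
  m29 ⊆ 0111-1 [E]
  m31 ⊆ 0--111,0111-1
  m32 ⊆ -00000,100-00
  m36 ⊆ 1-0100,100-00,1001-0
  m38 ⊆ 1001-0 [E]
  m41 ⊆ 101001 [E]
  m52 ⊆ 1-0100,11-100
  m55 ⊆ -10111 [E]
  m56 ⊆ -11000,111-00
  m59 ⊆ 111011 [E]
  m60 ⊆ 11-100,111-00
E = {-10111, 0000-0, 010-11, 0110-0, 0111-1, 1001-0, 101001, 111011}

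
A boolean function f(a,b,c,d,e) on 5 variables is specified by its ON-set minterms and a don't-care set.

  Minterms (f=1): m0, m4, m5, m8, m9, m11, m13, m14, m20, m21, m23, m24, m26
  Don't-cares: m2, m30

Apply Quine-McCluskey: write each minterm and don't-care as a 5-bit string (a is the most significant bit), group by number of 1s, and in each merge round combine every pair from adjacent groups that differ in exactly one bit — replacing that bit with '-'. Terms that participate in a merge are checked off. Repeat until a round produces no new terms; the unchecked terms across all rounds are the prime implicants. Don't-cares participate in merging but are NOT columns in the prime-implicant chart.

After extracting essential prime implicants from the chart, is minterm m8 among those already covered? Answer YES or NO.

NO

size-2^0 implicants → 00000(✓)  00010(✓)  00100(✓)  00101(✓)  01000(✓)  01001(✓)  01011(✓)  01101(✓)  01110(✓)  10100(✓)  10101(✓)  10111(✓)  11000(✓)  11010(✓)  11110(✓)
size-2^1 implicants → -0100(✓)  -0101(✓)  -1000  -1110  0-000  0-101  00-00  000-0  0010-(✓)  01-01  010-1  0100-  101-1  1010-(✓)  11-10  110-0
size-2^2 implicants → -010-
Unchecked terms (primes): -010-, -1000, -1110, 0-000, 0-101, 00-00, 000-0, 01-01, 010-1, 0100-, 101-1, 11-10, 110-0
Minterm coverage:
  m0 ⊆ 0-000,00-00,000-0
  m4 ⊆ -010-,00-00
  m5 ⊆ -010-,0-101
  m8 ⊆ -1000,0-000,0100-
  m9 ⊆ 01-01,010-1,0100-
  m11 ⊆ 010-1 [E]
  m13 ⊆ 0-101,01-01
  m14 ⊆ -1110 [E]
  m20 ⊆ -010- [E]
  m21 ⊆ -010-,101-1
  m23 ⊆ 101-1 [E]
  m24 ⊆ -1000,110-0
  m26 ⊆ 11-10,110-0
E = {-010-, -1110, 010-1, 101-1}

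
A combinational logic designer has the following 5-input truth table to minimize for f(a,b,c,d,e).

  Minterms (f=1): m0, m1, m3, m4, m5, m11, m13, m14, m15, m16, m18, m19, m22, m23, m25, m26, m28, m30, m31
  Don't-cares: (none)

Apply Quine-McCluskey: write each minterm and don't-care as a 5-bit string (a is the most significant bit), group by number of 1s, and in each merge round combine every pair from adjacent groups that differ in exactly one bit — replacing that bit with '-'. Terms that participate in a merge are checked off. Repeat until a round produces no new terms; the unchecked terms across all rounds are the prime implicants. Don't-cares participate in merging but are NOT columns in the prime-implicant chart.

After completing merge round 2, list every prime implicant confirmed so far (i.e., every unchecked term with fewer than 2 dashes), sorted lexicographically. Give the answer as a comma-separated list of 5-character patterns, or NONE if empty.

-0000, -0011, 0-011, 0-101, 000-1, 01-11, 011-1, 100-0, 11001, 111-0

size-2^0 implicants → 00000(✓)  00001(✓)  00011(✓)  00100(✓)  00101(✓)  01011(✓)  01101(✓)  01110(✓)  01111(✓)  10000(✓)  10010(✓)  10011(✓)  10110(✓)  10111(✓)  11001  11010(✓)  11100(✓)  11110(✓)  11111(✓)
size-2^1 implicants → -0000  -0011  -1110(✓)  -1111(✓)  0-011  0-101  00-00(✓)  00-01(✓)  000-1  0000-(✓)  0010-(✓)  01-11  011-1  0111-(✓)  1-010(✓)  1-110(✓)  1-111(✓)  10-10(✓)  10-11(✓)  100-0  1001-(✓)  1011-(✓)  11-10(✓)  111-0  1111-(✓)
size-2^2 implicants → -111-  00-0-  1--10  1-11-  10-1-
Unchecked terms (primes): -0000, -0011, -111-, 0-011, 0-101, 00-0-, 000-1, 01-11, 011-1, 1--10, 1-11-, 10-1-, 100-0, 11001, 111-0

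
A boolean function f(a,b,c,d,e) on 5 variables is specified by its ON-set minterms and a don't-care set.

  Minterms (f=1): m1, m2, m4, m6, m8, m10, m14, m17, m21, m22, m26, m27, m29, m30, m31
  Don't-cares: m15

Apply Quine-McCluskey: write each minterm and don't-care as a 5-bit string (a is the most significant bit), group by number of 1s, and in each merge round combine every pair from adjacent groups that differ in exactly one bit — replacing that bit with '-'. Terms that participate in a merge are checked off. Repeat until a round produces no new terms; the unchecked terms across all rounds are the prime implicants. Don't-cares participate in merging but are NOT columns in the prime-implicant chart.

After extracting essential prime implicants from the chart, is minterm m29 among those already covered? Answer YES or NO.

Round 0: 00001✓ 00010✓ 00100✓ 00110✓ 01000✓ 01010✓ 01110✓ 01111✓ 10001✓ 10101✓ 10110✓ 11010✓ 11011✓ 11101✓ 11110✓ 11111✓
Round 1: -0001 -0110✓ -1010✓ -1110✓ -1111✓ 0-010✓ 0-110✓ 00-10✓ 001-0 01-10✓ 010-0 0111-✓ 1-101 1-110✓ 10-01 11-10✓ 11-11✓ 1101-✓ 111-1 1111-✓
Round 2: --110 -1-10 -111- 0--10 11-1-
PIs = {--110, -0001, -1-10, -111-, 0--10, 001-0, 010-0, 1-101, 10-01, 11-1-, 111-1}
Coverage chart:
  m1: -0001 ←essential
  m2: 0--10 ←essential
  m4: 001-0 ←essential
  m6: --110,0--10,001-0
  m8: 010-0 ←essential
  m10: -1-10,0--10,010-0
  m14: --110,-1-10,-111-,0--10
  m17: -0001,10-01
  m21: 1-101,10-01
  m22: --110 ←essential
  m26: -1-10,11-1-
  m27: 11-1- ←essential
  m29: 1-101,111-1
  m30: --110,-1-10,-111-,11-1-
  m31: -111-,11-1-,111-1
Essential: --110, -0001, 0--10, 001-0, 010-0, 11-1-

NO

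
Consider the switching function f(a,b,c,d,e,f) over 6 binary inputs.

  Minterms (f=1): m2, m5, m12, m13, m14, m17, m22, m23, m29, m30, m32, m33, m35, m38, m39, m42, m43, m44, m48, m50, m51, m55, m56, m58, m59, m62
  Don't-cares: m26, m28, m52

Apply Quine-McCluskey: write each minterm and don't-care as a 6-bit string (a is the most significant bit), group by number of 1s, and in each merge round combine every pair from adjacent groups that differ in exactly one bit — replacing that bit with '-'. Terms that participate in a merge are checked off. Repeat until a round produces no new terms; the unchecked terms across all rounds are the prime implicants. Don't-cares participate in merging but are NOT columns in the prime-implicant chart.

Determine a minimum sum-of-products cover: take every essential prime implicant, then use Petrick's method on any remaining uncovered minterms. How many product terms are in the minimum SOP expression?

Round 0: 000010 000101✓ 001100✓ 001101✓ 001110✓ 010001 010110✓ 010111✓ 011010✓ 011100✓ 011101✓ 011110✓ 100000✓ 100001✓ 100011✓ 100110✓ 100111✓ 101010✓ 101011✓ 101100✓ 110000✓ 110010✓ 110011✓ 110100✓ 110111✓ 111000✓ 111010✓ 111011✓ 111110✓
Round 1: -01100 -10111 -11010✓ -11110✓ 0-1100✓ 0-1101✓ 0-1110✓ 00-101 0011-0✓ 00110-✓ 01-110 01011- 011-10✓ 0111-0✓ 01110-✓ 1-0000 1-0011✓ 1-0111✓ 1-1010✓ 1-1011✓ 10-011✓ 100-11✓ 1000-1 10000- 10011- 10101-✓ 11-000✓ 11-010✓ 11-011✓ 110-00 110-11✓ 1100-0✓ 11001-✓ 111-10✓ 1110-0✓ 11101-✓
Round 2: -11-10 0-11-0 0-110- 1--011 1-0-11 1-101- 11-0-0 11-01-
PIs = {-01100, -10111, -11-10, 0-11-0, 0-110-, 00-101, 000010, 01-110, 010001, 01011-, 1--011, 1-0-11, 1-0000, 1-101-, 1000-1, 10000-, 10011-, 11-0-0, 11-01-, 110-00}
Coverage chart:
  m2: 000010 ←essential
  m5: 00-101 ←essential
  m12: -01100,0-11-0,0-110-
  m13: 0-110-,00-101
  m14: 0-11-0 ←essential
  m17: 010001 ←essential
  m22: 01-110,01011-
  m23: -10111,01011-
  m29: 0-110- ←essential
  m30: -11-10,0-11-0,01-110
  m32: 1-0000,10000-
  m33: 1000-1,10000-
  m35: 1--011,1-0-11,1000-1
  m38: 10011- ←essential
  m39: 1-0-11,10011-
  m42: 1-101- ←essential
  m43: 1--011,1-101-
  m44: -01100 ←essential
  m48: 1-0000,11-0-0,110-00
  m50: 11-0-0,11-01-
  m51: 1--011,1-0-11,11-01-
  m55: -10111,1-0-11
  m56: 11-0-0 ←essential
  m58: -11-10,1-101-,11-0-0,11-01-
  m59: 1--011,1-101-,11-01-
  m62: -11-10 ←essential
Essential: -01100, -11-10, 0-11-0, 0-110-, 00-101, 000010, 010001, 1-101-, 10011-, 11-0-0
Petrick residual → 01011-, 1-0-11, 10000-
Min cover (13 terms): b'cde'f' + bcef' + a'cdf' + a'cde' + a'b'de'f + a'b'c'd'ef' + a'bc'd'e'f + a'bc'de + ac'ef + acd'e + ab'c'd'e' + ab'c'de + abd'f'

13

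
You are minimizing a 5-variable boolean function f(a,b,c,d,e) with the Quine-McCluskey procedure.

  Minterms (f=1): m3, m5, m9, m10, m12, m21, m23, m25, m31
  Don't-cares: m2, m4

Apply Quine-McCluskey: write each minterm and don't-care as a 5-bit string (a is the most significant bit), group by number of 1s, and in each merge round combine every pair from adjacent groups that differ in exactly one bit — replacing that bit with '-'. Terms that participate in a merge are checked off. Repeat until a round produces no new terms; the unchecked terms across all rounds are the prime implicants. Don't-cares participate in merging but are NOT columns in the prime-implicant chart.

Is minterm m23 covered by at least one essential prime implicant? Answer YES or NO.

Round 0: 00010✓ 00011✓ 00100✓ 00101✓ 01001✓ 01010✓ 01100✓ 10101✓ 10111✓ 11001✓ 11111✓
Round 1: -0101 -1001 0-010 0-100 0001- 0010- 1-111 101-1
PIs = {-0101, -1001, 0-010, 0-100, 0001-, 0010-, 1-111, 101-1}
Coverage chart:
  m3: 0001- ←essential
  m5: -0101,0010-
  m9: -1001 ←essential
  m10: 0-010 ←essential
  m12: 0-100 ←essential
  m21: -0101,101-1
  m23: 1-111,101-1
  m25: -1001 ←essential
  m31: 1-111 ←essential
Essential: -1001, 0-010, 0-100, 0001-, 1-111

YES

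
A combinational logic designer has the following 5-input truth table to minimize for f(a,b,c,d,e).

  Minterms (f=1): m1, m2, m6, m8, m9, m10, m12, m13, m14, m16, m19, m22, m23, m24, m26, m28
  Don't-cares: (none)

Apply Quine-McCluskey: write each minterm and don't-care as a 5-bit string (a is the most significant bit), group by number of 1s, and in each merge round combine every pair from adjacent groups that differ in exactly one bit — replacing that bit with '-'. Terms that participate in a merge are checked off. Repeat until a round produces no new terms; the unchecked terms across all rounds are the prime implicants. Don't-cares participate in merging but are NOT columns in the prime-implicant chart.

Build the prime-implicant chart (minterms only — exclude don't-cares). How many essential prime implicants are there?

7

Round 0: 00001✓ 00010✓ 00110✓ 01000✓ 01001✓ 01010✓ 01100✓ 01101✓ 01110✓ 10000✓ 10011✓ 10110✓ 10111✓ 11000✓ 11010✓ 11100✓
Round 1: -0110 -1000✓ -1010✓ -1100✓ 0-001 0-010✓ 0-110✓ 00-10✓ 01-00✓ 01-01✓ 01-10✓ 010-0✓ 0100-✓ 011-0✓ 0110-✓ 1-000 10-11 1011- 11-00✓ 110-0✓
Round 2: -1-00 -10-0 0--10 01--0 01-0-
PIs = {-0110, -1-00, -10-0, 0--10, 0-001, 01--0, 01-0-, 1-000, 10-11, 1011-}
Coverage chart:
  m1: 0-001 ←essential
  m2: 0--10 ←essential
  m6: -0110,0--10
  m8: -1-00,-10-0,01--0,01-0-
  m9: 0-001,01-0-
  m10: -10-0,0--10,01--0
  m12: -1-00,01--0,01-0-
  m13: 01-0- ←essential
  m14: 0--10,01--0
  m16: 1-000 ←essential
  m19: 10-11 ←essential
  m22: -0110,1011-
  m23: 10-11,1011-
  m24: -1-00,-10-0,1-000
  m26: -10-0 ←essential
  m28: -1-00 ←essential
Essential: -1-00, -10-0, 0--10, 0-001, 01-0-, 1-000, 10-11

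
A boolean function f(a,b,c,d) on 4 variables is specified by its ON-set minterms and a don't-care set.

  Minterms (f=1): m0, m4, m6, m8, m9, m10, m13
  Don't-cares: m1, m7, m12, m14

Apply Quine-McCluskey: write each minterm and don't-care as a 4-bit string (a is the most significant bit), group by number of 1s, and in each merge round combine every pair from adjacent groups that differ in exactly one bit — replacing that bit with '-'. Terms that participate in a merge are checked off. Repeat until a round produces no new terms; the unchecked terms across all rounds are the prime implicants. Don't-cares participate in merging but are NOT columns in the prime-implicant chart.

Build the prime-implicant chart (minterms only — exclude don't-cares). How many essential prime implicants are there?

Round 0: 0000✓ 0001✓ 0100✓ 0110✓ 0111✓ 1000✓ 1001✓ 1010✓ 1100✓ 1101✓ 1110✓
Round 1: -000✓ -001✓ -100✓ -110✓ 0-00✓ 000-✓ 01-0✓ 011- 1-00✓ 1-01✓ 1-10✓ 10-0✓ 100-✓ 11-0✓ 110-✓
Round 2: --00 -00- -1-0 1--0 1-0-
PIs = {--00, -00-, -1-0, 011-, 1--0, 1-0-}
Coverage chart:
  m0: --00,-00-
  m4: --00,-1-0
  m6: -1-0,011-
  m8: --00,-00-,1--0,1-0-
  m9: -00-,1-0-
  m10: 1--0 ←essential
  m13: 1-0- ←essential
Essential: 1--0, 1-0-

2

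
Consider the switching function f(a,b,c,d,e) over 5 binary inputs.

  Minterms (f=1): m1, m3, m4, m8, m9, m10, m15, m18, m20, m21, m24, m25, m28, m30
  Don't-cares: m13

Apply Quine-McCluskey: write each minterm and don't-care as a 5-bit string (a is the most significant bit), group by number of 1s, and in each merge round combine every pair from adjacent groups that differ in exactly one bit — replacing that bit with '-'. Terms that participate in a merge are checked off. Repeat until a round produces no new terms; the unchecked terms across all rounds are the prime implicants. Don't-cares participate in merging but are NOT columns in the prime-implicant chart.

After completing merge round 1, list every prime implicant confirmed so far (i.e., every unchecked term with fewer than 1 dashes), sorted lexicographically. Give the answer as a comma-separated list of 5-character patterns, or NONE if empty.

Round 0: 00001✓ 00011✓ 00100✓ 01000✓ 01001✓ 01010✓ 01101✓ 01111✓ 10010 10100✓ 10101✓ 11000✓ 11001✓ 11100✓ 11110✓
Round 1: -0100 -1000✓ -1001✓ 0-001 000-1 01-01 010-0 0100-✓ 011-1 1-100 1010- 11-00 1100-✓ 111-0
Round 2: -100-
PIs = {-0100, -100-, 0-001, 000-1, 01-01, 010-0, 011-1, 1-100, 10010, 1010-, 11-00, 111-0}

10010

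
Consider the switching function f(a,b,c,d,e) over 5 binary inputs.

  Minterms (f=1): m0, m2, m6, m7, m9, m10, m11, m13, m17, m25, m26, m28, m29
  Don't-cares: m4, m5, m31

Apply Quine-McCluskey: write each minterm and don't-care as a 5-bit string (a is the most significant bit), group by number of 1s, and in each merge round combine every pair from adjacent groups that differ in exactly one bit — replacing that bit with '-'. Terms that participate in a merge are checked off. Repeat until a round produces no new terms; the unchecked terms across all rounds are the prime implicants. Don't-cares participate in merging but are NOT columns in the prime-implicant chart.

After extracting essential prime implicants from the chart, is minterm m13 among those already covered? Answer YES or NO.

[col 0] 00000*, 00010*, 00100*, 00101*, 00110*, 00111*, 01001*, 01010*, 01011*, 01101*, 10001*, 11001*, 11010*, 11100*, 11101*, 11111*
[col 1] -1001*, -1010, -1101*, 0-010, 0-101, 00-00*, 00-10*, 000-0*, 001-0*, 001-1*, 0010-*, 0011-*, 01-01*, 010-1, 0101-, 1-001, 11-01*, 111-1, 1110-
[col 2] -1-01, 00--0, 001--
Prime implicants: -1-01, -1010, 0-010, 0-101, 00--0, 001--, 010-1, 0101-, 1-001, 111-1, 1110-
PI chart (minterm → PIs covering it):
  0 | 00--0  (sole → essential)
  2 | 0-010,00--0
  6 | 00--0,001--
  7 | 001--  (sole → essential)
  9 | -1-01,010-1
  10 | -1010,0-010,0101-
  11 | 010-1,0101-
  13 | -1-01,0-101
  17 | 1-001  (sole → essential)
  25 | -1-01,1-001
  26 | -1010  (sole → essential)
  28 | 1110-  (sole → essential)
  29 | -1-01,111-1,1110-
Essential prime implicants: -1010, 00--0, 001--, 1-001, 1110-

NO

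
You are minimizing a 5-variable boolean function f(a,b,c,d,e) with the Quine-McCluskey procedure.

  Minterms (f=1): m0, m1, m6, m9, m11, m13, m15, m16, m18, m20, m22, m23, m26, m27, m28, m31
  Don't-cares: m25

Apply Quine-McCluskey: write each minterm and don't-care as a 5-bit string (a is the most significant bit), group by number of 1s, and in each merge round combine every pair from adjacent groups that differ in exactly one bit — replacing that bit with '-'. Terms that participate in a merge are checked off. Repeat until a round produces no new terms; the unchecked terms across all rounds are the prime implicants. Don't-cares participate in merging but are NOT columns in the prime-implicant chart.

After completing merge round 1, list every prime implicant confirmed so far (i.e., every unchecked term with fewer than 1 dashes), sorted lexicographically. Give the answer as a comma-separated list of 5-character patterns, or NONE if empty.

Round 0: 00000✓ 00001✓ 00110✓ 01001✓ 01011✓ 01101✓ 01111✓ 10000✓ 10010✓ 10100✓ 10110✓ 10111✓ 11001✓ 11010✓ 11011✓ 11100✓ 11111✓
Round 1: -0000 -0110 -1001✓ -1011✓ -1111✓ 0-001 0000- 01-01✓ 01-11✓ 010-1✓ 011-1✓ 1-010 1-100 1-111 10-00✓ 10-10✓ 100-0✓ 101-0✓ 1011- 11-11✓ 110-1✓ 1101-
Round 2: -1-11 -10-1 01--1 10--0
PIs = {-0000, -0110, -1-11, -10-1, 0-001, 0000-, 01--1, 1-010, 1-100, 1-111, 10--0, 1011-, 1101-}

NONE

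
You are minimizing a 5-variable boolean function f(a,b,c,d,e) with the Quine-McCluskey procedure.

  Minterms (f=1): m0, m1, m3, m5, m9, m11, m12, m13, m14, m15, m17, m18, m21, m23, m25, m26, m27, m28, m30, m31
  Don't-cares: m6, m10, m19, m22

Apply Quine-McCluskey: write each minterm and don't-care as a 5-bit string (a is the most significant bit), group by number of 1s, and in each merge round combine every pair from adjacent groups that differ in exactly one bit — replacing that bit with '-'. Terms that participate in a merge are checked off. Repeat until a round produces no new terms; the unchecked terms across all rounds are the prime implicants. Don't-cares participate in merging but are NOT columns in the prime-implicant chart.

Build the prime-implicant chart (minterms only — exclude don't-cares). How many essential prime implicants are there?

4

size-2^0 implicants → 00000(✓)  00001(✓)  00011(✓)  00101(✓)  00110(✓)  01001(✓)  01010(✓)  01011(✓)  01100(✓)  01101(✓)  01110(✓)  01111(✓)  10001(✓)  10010(✓)  10011(✓)  10101(✓)  10110(✓)  10111(✓)  11001(✓)  11010(✓)  11011(✓)  11100(✓)  11110(✓)  11111(✓)
size-2^1 implicants → -0001(✓)  -0011(✓)  -0101(✓)  -0110(✓)  -1001(✓)  -1010(✓)  -1011(✓)  -1100(✓)  -1110(✓)  -1111(✓)  0-001(✓)  0-011(✓)  0-101(✓)  0-110(✓)  00-01(✓)  000-1(✓)  0000-  01-01(✓)  01-10(✓)  01-11(✓)  010-1(✓)  0101-(✓)  011-0(✓)  011-1(✓)  0110-(✓)  0111-(✓)  1-001(✓)  1-010(✓)  1-011(✓)  1-110(✓)  1-111(✓)  10-01(✓)  10-10(✓)  10-11(✓)  100-1(✓)  1001-(✓)  101-1(✓)  1011-(✓)  11-10(✓)  11-11(✓)  110-1(✓)  1101-(✓)  111-0(✓)  1111-(✓)
size-2^2 implicants → --001(✓)  --011(✓)  --110  -0-01  -00-1(✓)  -1-10(✓)  -1-11(✓)  -10-1(✓)  -101-(✓)  -11-0  -111-(✓)  0--01  0-0-1(✓)  01--1  01-1-(✓)  011--  1--10(✓)  1--11(✓)  1-0-1(✓)  1-01-(✓)  1-11-(✓)  10--1  10-1-(✓)  11-1-(✓)
size-2^3 implicants → --0-1  -1-1-  1--1-
Unchecked terms (primes): --0-1, --110, -0-01, -1-1-, -11-0, 0--01, 0000-, 01--1, 011--, 1--1-, 10--1
Minterm coverage:
  m0 ⊆ 0000- [E]
  m1 ⊆ --0-1,-0-01,0--01,0000-
  m3 ⊆ --0-1 [E]
  m5 ⊆ -0-01,0--01
  m9 ⊆ --0-1,0--01,01--1
  m11 ⊆ --0-1,-1-1-,01--1
  m12 ⊆ -11-0,011--
  m13 ⊆ 0--01,01--1,011--
  m14 ⊆ --110,-1-1-,-11-0,011--
  m15 ⊆ -1-1-,01--1,011--
  m17 ⊆ --0-1,-0-01,10--1
  m18 ⊆ 1--1- [E]
  m21 ⊆ -0-01,10--1
  m23 ⊆ 1--1-,10--1
  m25 ⊆ --0-1 [E]
  m26 ⊆ -1-1-,1--1-
  m27 ⊆ --0-1,-1-1-,1--1-
  m28 ⊆ -11-0 [E]
  m30 ⊆ --110,-1-1-,-11-0,1--1-
  m31 ⊆ -1-1-,1--1-
E = {--0-1, -11-0, 0000-, 1--1-}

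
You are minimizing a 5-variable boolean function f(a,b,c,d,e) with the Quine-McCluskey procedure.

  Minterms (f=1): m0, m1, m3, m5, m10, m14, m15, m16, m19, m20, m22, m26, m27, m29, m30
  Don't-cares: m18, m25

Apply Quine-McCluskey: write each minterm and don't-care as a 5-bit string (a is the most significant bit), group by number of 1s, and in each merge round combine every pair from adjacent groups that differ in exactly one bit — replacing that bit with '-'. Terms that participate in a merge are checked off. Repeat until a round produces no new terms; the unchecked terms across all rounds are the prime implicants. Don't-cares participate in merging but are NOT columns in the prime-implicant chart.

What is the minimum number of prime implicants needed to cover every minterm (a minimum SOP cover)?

8

size-2^0 implicants → 00000(✓)  00001(✓)  00011(✓)  00101(✓)  01010(✓)  01110(✓)  01111(✓)  10000(✓)  10010(✓)  10011(✓)  10100(✓)  10110(✓)  11001(✓)  11010(✓)  11011(✓)  11101(✓)  11110(✓)
size-2^1 implicants → -0000  -0011  -1010(✓)  -1110(✓)  00-01  000-1  0000-  01-10(✓)  0111-  1-010(✓)  1-011(✓)  1-110(✓)  10-00(✓)  10-10(✓)  100-0(✓)  1001-(✓)  101-0(✓)  11-01  11-10(✓)  110-1  1101-(✓)
size-2^2 implicants → -1-10  1--10  1-01-  10--0
Unchecked terms (primes): -0000, -0011, -1-10, 00-01, 000-1, 0000-, 0111-, 1--10, 1-01-, 10--0, 11-01, 110-1
Minterm coverage:
  m0 ⊆ -0000,0000-
  m1 ⊆ 00-01,000-1,0000-
  m3 ⊆ -0011,000-1
  m5 ⊆ 00-01 [E]
  m10 ⊆ -1-10 [E]
  m14 ⊆ -1-10,0111-
  m15 ⊆ 0111- [E]
  m16 ⊆ -0000,10--0
  m19 ⊆ -0011,1-01-
  m20 ⊆ 10--0 [E]
  m22 ⊆ 1--10,10--0
  m26 ⊆ -1-10,1--10,1-01-
  m27 ⊆ 1-01-,110-1
  m29 ⊆ 11-01 [E]
  m30 ⊆ -1-10,1--10
E = {-1-10, 00-01, 0111-, 10--0, 11-01}
Petrick residual → -0000, -0011, 1-01-
Cover = b'c'd'e' + b'c'de + bde' + a'b'd'e + a'bcd + ac'd + ab'e' + abd'e  |cover|=8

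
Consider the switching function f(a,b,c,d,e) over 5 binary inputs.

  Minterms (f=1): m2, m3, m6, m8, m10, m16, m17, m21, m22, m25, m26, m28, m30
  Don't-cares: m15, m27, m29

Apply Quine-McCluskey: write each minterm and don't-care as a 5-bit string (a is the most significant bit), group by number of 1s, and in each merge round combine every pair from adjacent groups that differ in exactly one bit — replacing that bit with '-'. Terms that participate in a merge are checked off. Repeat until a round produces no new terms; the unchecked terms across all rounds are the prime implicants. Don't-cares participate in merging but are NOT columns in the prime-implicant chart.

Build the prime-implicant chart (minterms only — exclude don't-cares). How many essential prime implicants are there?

4

size-2^0 implicants → 00010(✓)  00011(✓)  00110(✓)  01000(✓)  01010(✓)  01111  10000(✓)  10001(✓)  10101(✓)  10110(✓)  11001(✓)  11010(✓)  11011(✓)  11100(✓)  11101(✓)  11110(✓)
size-2^1 implicants → -0110  -1010  0-010  00-10  0001-  010-0  1-001(✓)  1-101(✓)  1-110  10-01(✓)  1000-  11-01(✓)  11-10  110-1  1101-  111-0  1110-
size-2^2 implicants → 1--01
Unchecked terms (primes): -0110, -1010, 0-010, 00-10, 0001-, 010-0, 01111, 1--01, 1-110, 1000-, 11-10, 110-1, 1101-, 111-0, 1110-
Minterm coverage:
  m2 ⊆ 0-010,00-10,0001-
  m3 ⊆ 0001- [E]
  m6 ⊆ -0110,00-10
  m8 ⊆ 010-0 [E]
  m10 ⊆ -1010,0-010,010-0
  m16 ⊆ 1000- [E]
  m17 ⊆ 1--01,1000-
  m21 ⊆ 1--01 [E]
  m22 ⊆ -0110,1-110
  m25 ⊆ 1--01,110-1
  m26 ⊆ -1010,11-10,1101-
  m28 ⊆ 111-0,1110-
  m30 ⊆ 1-110,11-10,111-0
E = {0001-, 010-0, 1--01, 1000-}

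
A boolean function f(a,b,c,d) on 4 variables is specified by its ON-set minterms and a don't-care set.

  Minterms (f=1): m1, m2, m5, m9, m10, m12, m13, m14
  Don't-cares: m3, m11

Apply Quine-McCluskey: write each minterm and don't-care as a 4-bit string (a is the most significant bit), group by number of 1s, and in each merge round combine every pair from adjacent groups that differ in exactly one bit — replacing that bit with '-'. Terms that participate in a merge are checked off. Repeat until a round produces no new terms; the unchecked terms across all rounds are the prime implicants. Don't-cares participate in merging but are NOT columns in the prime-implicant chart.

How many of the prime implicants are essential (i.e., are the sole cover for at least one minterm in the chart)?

[col 0] 0001*, 0010*, 0011*, 0101*, 1001*, 1010*, 1011*, 1100*, 1101*, 1110*
[col 1] -001*, -010*, -011*, -101*, 0-01*, 00-1*, 001-*, 1-01*, 1-10, 10-1*, 101-*, 11-0, 110-
[col 2] --01, -0-1, -01-
Prime implicants: --01, -0-1, -01-, 1-10, 11-0, 110-
PI chart (minterm → PIs covering it):
  1 | --01,-0-1
  2 | -01-  (sole → essential)
  5 | --01  (sole → essential)
  9 | --01,-0-1
  10 | -01-,1-10
  12 | 11-0,110-
  13 | --01,110-
  14 | 1-10,11-0
Essential prime implicants: --01, -01-

2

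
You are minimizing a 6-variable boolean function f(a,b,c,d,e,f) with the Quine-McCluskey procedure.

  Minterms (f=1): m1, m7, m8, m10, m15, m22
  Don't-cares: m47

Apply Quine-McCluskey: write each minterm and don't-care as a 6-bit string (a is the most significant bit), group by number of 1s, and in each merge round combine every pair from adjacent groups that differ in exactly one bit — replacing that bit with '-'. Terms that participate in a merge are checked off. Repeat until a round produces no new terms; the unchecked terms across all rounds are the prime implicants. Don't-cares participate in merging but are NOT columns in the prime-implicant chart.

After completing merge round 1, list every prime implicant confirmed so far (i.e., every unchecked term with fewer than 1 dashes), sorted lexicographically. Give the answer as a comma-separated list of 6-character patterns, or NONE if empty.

000001, 010110

Round 0: 000001 000111✓ 001000✓ 001010✓ 001111✓ 010110 101111✓
Round 1: -01111 00-111 0010-0
PIs = {-01111, 00-111, 000001, 0010-0, 010110}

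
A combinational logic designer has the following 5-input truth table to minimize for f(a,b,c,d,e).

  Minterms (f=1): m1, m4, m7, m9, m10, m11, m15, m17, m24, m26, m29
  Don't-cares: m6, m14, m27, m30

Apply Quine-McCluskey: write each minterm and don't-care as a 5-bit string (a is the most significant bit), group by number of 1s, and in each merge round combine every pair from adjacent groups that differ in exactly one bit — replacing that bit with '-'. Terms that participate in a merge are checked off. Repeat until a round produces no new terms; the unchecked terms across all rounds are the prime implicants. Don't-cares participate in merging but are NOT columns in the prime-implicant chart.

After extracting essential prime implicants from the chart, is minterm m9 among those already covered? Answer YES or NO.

Round 0: 00001✓ 00100✓ 00110✓ 00111✓ 01001✓ 01010✓ 01011✓ 01110✓ 01111✓ 10001✓ 11000✓ 11010✓ 11011✓ 11101 11110✓
Round 1: -0001 -1010✓ -1011✓ -1110✓ 0-001 0-110✓ 0-111✓ 001-0 0011-✓ 01-10✓ 01-11✓ 010-1 0101-✓ 0111-✓ 11-10✓ 110-0 1101-✓
Round 2: -1-10 -101- 0-11- 01-1-
PIs = {-0001, -1-10, -101-, 0-001, 0-11-, 001-0, 01-1-, 010-1, 110-0, 11101}
Coverage chart:
  m1: -0001,0-001
  m4: 001-0 ←essential
  m7: 0-11- ←essential
  m9: 0-001,010-1
  m10: -1-10,-101-,01-1-
  m11: -101-,01-1-,010-1
  m15: 0-11-,01-1-
  m17: -0001 ←essential
  m24: 110-0 ←essential
  m26: -1-10,-101-,110-0
  m29: 11101 ←essential
Essential: -0001, 0-11-, 001-0, 110-0, 11101

NO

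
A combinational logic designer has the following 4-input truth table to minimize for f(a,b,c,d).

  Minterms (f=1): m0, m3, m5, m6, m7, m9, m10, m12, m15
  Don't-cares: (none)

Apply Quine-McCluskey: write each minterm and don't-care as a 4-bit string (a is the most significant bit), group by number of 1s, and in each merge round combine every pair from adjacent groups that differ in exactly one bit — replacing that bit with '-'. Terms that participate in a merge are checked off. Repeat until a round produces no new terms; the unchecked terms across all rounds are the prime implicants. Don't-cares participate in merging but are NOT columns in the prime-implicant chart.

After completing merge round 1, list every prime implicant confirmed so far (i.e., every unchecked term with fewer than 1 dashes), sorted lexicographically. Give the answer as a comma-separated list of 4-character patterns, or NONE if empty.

0000, 1001, 1010, 1100

Round 0: 0000 0011✓ 0101✓ 0110✓ 0111✓ 1001 1010 1100 1111✓
Round 1: -111 0-11 01-1 011-
PIs = {-111, 0-11, 0000, 01-1, 011-, 1001, 1010, 1100}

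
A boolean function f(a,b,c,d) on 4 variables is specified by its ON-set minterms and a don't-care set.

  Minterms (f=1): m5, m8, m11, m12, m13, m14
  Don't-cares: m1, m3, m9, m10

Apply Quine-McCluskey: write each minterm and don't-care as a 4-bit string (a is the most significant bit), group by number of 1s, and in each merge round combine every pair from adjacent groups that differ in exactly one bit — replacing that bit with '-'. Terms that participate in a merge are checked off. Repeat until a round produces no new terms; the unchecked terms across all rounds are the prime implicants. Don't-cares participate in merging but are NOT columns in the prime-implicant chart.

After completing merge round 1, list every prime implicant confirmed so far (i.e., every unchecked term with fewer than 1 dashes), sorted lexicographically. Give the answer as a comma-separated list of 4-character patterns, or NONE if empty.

NONE

Round 0: 0001✓ 0011✓ 0101✓ 1000✓ 1001✓ 1010✓ 1011✓ 1100✓ 1101✓ 1110✓
Round 1: -001✓ -011✓ -101✓ 0-01✓ 00-1✓ 1-00✓ 1-01✓ 1-10✓ 10-0✓ 10-1✓ 100-✓ 101-✓ 11-0✓ 110-✓
Round 2: --01 -0-1 1--0 1-0- 10--
PIs = {--01, -0-1, 1--0, 1-0-, 10--}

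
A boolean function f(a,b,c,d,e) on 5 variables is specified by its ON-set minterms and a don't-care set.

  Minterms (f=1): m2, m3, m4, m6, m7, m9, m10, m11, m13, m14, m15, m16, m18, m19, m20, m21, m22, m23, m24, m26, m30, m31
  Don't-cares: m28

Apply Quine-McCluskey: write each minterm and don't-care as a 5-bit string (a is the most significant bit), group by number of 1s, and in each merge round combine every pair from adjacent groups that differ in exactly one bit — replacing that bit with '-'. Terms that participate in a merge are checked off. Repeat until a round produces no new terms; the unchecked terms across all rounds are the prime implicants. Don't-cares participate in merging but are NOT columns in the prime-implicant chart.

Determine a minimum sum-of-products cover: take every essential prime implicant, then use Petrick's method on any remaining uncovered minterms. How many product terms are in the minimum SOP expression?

7

[col 0] 00010*, 00011*, 00100*, 00110*, 00111*, 01001*, 01010*, 01011*, 01101*, 01110*, 01111*, 10000*, 10010*, 10011*, 10100*, 10101*, 10110*, 10111*, 11000*, 11010*, 11100*, 11110*, 11111*
[col 1] -0010*, -0011*, -0100*, -0110*, -0111*, -1010*, -1110*, -1111*, 0-010*, 0-011*, 0-110*, 0-111*, 00-10*, 00-11*, 0001-*, 001-0*, 0011-*, 01-01*, 01-10*, 01-11*, 010-1*, 0101-*, 011-1*, 0111-*, 1-000*, 1-010*, 1-100*, 1-110*, 1-111*, 10-00*, 10-10*, 10-11*, 100-0*, 1001-*, 101-0*, 101-1*, 1010-*, 1011-*, 11-00*, 11-10*, 110-0*, 111-0*, 1111-*
[col 2] --010*, --110*, --111*, -0-10*, -0-11*, -001-*, -01-0, -011-*, -1-10*, -111-*, 0--10*, 0--11*, 0-01-*, 0-11-*, 00-1-*, 01--1, 01-1-*, 1--00*, 1--10*, 1-0-0*, 1-1-0*, 1-11-*, 10--0*, 10-1-*, 101--, 11--0*
[col 3] ---10, --11-, -0-1-, 0--1-, 1---0
Prime implicants: ---10, --11-, -0-1-, -01-0, 0--1-, 01--1, 1---0, 101--
PI chart (minterm → PIs covering it):
  2 | ---10,-0-1-,0--1-
  3 | -0-1-,0--1-
  4 | -01-0  (sole → essential)
  6 | ---10,--11-,-0-1-,-01-0,0--1-
  7 | --11-,-0-1-,0--1-
  9 | 01--1  (sole → essential)
  10 | ---10,0--1-
  11 | 0--1-,01--1
  13 | 01--1  (sole → essential)
  14 | ---10,--11-,0--1-
  15 | --11-,0--1-,01--1
  16 | 1---0  (sole → essential)
  18 | ---10,-0-1-,1---0
  19 | -0-1-  (sole → essential)
  20 | -01-0,1---0,101--
  21 | 101--  (sole → essential)
  22 | ---10,--11-,-0-1-,-01-0,1---0,101--
  23 | --11-,-0-1-,101--
  24 | 1---0  (sole → essential)
  26 | ---10,1---0
  30 | ---10,--11-,1---0
  31 | --11-  (sole → essential)
Essential prime implicants: --11-, -0-1-, -01-0, 01--1, 1---0, 101--
Petrick residual → ---10
Minimum SOP uses 7 PIs: de' + cd + b'd + b'ce' + a'be + ae' + ab'c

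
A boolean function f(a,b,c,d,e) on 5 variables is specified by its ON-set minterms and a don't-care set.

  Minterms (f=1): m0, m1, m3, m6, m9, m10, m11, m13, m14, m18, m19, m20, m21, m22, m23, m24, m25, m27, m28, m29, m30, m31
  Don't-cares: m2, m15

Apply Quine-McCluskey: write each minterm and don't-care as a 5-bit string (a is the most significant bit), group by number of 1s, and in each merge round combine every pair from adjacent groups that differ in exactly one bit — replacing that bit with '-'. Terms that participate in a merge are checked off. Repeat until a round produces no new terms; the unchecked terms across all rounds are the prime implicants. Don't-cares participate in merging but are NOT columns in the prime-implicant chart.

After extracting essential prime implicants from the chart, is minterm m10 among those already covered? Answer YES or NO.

Round 0: 00000✓ 00001✓ 00010✓ 00011✓ 00110✓ 01001✓ 01010✓ 01011✓ 01101✓ 01110✓ 01111✓ 10010✓ 10011✓ 10100✓ 10101✓ 10110✓ 10111✓ 11000✓ 11001✓ 11011✓ 11100✓ 11101✓ 11110✓ 11111✓
Round 1: -0010✓ -0011✓ -0110✓ -1001✓ -1011✓ -1101✓ -1110✓ -1111✓ 0-001✓ 0-010✓ 0-011✓ 0-110✓ 00-10✓ 000-0✓ 000-1✓ 0000-✓ 0001-✓ 01-01✓ 01-10✓ 01-11✓ 010-1✓ 0101-✓ 011-1✓ 0111-✓ 1-011✓ 1-100✓ 1-101✓ 1-110✓ 1-111✓ 10-10✓ 10-11✓ 1001-✓ 101-0✓ 101-1✓ 1010-✓ 1011-✓ 11-00✓ 11-01✓ 11-11✓ 110-1✓ 1100-✓ 111-0✓ 111-1✓ 1110-✓ 1111-✓
Round 2: --011 --110 -0-10 -001- -1-01✓ -1-11✓ -10-1✓ -11-1✓ -111- 0--10 0-0-1 0-01- 000-- 01--1✓ 01-1- 1--11 1-1-0✓ 1-1-1✓ 1-10-✓ 1-11-✓ 10-1- 101--✓ 11--1✓ 11-0- 111--✓
Round 3: -1--1 1-1--
PIs = {--011, --110, -0-10, -001-, -1--1, -111-, 0--10, 0-0-1, 0-01-, 000--, 01-1-, 1--11, 1-1--, 10-1-, 11-0-}
Coverage chart:
  m0: 000-- ←essential
  m1: 0-0-1,000--
  m3: --011,-001-,0-0-1,0-01-,000--
  m6: --110,-0-10,0--10
  m9: -1--1,0-0-1
  m10: 0--10,0-01-,01-1-
  m11: --011,-1--1,0-0-1,0-01-,01-1-
  m13: -1--1 ←essential
  m14: --110,-111-,0--10,01-1-
  m18: -0-10,-001-,10-1-
  m19: --011,-001-,1--11,10-1-
  m20: 1-1-- ←essential
  m21: 1-1-- ←essential
  m22: --110,-0-10,1-1--,10-1-
  m23: 1--11,1-1--,10-1-
  m24: 11-0- ←essential
  m25: -1--1,11-0-
  m27: --011,-1--1,1--11
  m28: 1-1--,11-0-
  m29: -1--1,1-1--,11-0-
  m30: --110,-111-,1-1--
  m31: -1--1,-111-,1--11,1-1--
Essential: -1--1, 000--, 1-1--, 11-0-

NO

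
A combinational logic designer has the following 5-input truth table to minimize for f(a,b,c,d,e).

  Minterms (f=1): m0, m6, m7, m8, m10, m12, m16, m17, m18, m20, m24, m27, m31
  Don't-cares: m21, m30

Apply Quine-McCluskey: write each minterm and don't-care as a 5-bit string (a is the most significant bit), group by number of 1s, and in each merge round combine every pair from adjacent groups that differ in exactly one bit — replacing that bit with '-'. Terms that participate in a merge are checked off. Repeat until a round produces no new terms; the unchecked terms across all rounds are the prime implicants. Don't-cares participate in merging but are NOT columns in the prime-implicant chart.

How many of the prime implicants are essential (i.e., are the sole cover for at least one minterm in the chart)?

[col 0] 00000*, 00110*, 00111*, 01000*, 01010*, 01100*, 10000*, 10001*, 10010*, 10100*, 10101*, 11000*, 11011*, 11110*, 11111*
[col 1] -0000*, -1000*, 0-000*, 0011-, 01-00, 010-0, 1-000*, 10-00*, 10-01*, 100-0, 1000-*, 1010-*, 11-11, 1111-
[col 2] --000, 10-0-
Prime implicants: --000, 0011-, 01-00, 010-0, 10-0-, 100-0, 11-11, 1111-
PI chart (minterm → PIs covering it):
  0 | --000  (sole → essential)
  6 | 0011-  (sole → essential)
  7 | 0011-  (sole → essential)
  8 | --000,01-00,010-0
  10 | 010-0  (sole → essential)
  12 | 01-00  (sole → essential)
  16 | --000,10-0-,100-0
  17 | 10-0-  (sole → essential)
  18 | 100-0  (sole → essential)
  20 | 10-0-  (sole → essential)
  24 | --000  (sole → essential)
  27 | 11-11  (sole → essential)
  31 | 11-11,1111-
Essential prime implicants: --000, 0011-, 01-00, 010-0, 10-0-, 100-0, 11-11

7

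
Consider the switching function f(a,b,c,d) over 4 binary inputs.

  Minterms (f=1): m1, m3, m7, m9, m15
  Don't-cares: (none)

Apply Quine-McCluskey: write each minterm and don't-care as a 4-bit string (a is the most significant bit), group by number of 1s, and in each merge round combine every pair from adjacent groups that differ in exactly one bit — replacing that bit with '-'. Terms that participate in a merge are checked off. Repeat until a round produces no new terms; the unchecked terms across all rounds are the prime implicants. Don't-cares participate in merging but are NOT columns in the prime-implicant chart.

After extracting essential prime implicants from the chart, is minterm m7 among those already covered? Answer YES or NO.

Round 0: 0001✓ 0011✓ 0111✓ 1001✓ 1111✓
Round 1: -001 -111 0-11 00-1
PIs = {-001, -111, 0-11, 00-1}
Coverage chart:
  m1: -001,00-1
  m3: 0-11,00-1
  m7: -111,0-11
  m9: -001 ←essential
  m15: -111 ←essential
Essential: -001, -111

YES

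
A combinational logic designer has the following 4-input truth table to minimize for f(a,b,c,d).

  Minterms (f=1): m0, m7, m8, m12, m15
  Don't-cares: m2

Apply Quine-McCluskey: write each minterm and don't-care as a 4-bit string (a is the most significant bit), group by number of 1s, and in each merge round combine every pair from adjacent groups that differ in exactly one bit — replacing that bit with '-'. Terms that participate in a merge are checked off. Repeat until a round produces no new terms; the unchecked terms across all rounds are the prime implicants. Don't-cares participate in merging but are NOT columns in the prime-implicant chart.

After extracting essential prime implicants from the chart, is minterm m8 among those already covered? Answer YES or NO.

Round 0: 0000✓ 0010✓ 0111✓ 1000✓ 1100✓ 1111✓
Round 1: -000 -111 00-0 1-00
PIs = {-000, -111, 00-0, 1-00}
Coverage chart:
  m0: -000,00-0
  m7: -111 ←essential
  m8: -000,1-00
  m12: 1-00 ←essential
  m15: -111 ←essential
Essential: -111, 1-00

YES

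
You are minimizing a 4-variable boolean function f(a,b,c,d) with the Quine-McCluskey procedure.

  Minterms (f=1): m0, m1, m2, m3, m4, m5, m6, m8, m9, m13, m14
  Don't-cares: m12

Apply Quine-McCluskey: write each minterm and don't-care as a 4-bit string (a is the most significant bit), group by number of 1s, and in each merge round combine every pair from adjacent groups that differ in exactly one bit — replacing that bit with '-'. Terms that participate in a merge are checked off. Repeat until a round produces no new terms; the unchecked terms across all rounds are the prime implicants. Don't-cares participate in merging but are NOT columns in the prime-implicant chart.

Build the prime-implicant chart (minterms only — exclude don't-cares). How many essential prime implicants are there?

size-2^0 implicants → 0000(✓)  0001(✓)  0010(✓)  0011(✓)  0100(✓)  0101(✓)  0110(✓)  1000(✓)  1001(✓)  1100(✓)  1101(✓)  1110(✓)
size-2^1 implicants → -000(✓)  -001(✓)  -100(✓)  -101(✓)  -110(✓)  0-00(✓)  0-01(✓)  0-10(✓)  00-0(✓)  00-1(✓)  000-(✓)  001-(✓)  01-0(✓)  010-(✓)  1-00(✓)  1-01(✓)  100-(✓)  11-0(✓)  110-(✓)
size-2^2 implicants → --00(✓)  --01(✓)  -00-(✓)  -1-0  -10-(✓)  0--0  0-0-(✓)  00--  1-0-(✓)
size-2^3 implicants → --0-
Unchecked terms (primes): --0-, -1-0, 0--0, 00--
Minterm coverage:
  m0 ⊆ --0-,0--0,00--
  m1 ⊆ --0-,00--
  m2 ⊆ 0--0,00--
  m3 ⊆ 00-- [E]
  m4 ⊆ --0-,-1-0,0--0
  m5 ⊆ --0- [E]
  m6 ⊆ -1-0,0--0
  m8 ⊆ --0- [E]
  m9 ⊆ --0- [E]
  m13 ⊆ --0- [E]
  m14 ⊆ -1-0 [E]
E = {--0-, -1-0, 00--}

3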